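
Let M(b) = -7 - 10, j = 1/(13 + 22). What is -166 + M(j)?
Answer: -183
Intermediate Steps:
j = 1/35 ≈ 0.028571
M(b) = -17
-166 + M(j) = -166 - 17 = -183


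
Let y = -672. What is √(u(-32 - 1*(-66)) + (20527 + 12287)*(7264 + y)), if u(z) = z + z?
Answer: 2*√54077489 ≈ 14707.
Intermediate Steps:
u(z) = 2*z
√(u(-32 - 1*(-66)) + (20527 + 12287)*(7264 + y)) = √(2*(-32 - 1*(-66)) + (20527 + 12287)*(7264 - 672)) = √(2*(-32 + 66) + 32814*6592) = √(2*34 + 216309888) = √(68 + 216309888) = √216309956 = 2*√54077489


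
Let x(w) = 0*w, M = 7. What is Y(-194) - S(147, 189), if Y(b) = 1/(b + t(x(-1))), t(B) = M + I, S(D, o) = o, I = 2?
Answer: -34966/185 ≈ -189.01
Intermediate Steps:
x(w) = 0
t(B) = 9 (t(B) = 7 + 2 = 9)
Y(b) = 1/(9 + b) (Y(b) = 1/(b + 9) = 1/(9 + b))
Y(-194) - S(147, 189) = 1/(9 - 194) - 1*189 = 1/(-185) - 189 = -1/185 - 189 = -34966/185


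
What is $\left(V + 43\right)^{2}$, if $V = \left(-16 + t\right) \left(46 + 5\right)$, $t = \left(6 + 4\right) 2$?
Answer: $61009$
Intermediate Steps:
$t = 20$ ($t = 10 \cdot 2 = 20$)
$V = 204$ ($V = \left(-16 + 20\right) \left(46 + 5\right) = 4 \cdot 51 = 204$)
$\left(V + 43\right)^{2} = \left(204 + 43\right)^{2} = 247^{2} = 61009$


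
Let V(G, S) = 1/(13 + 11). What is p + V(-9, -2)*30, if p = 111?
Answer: 449/4 ≈ 112.25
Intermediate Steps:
V(G, S) = 1/24
p + V(-9, -2)*30 = 111 + (1/24)*30 = 111 + 5/4 = 449/4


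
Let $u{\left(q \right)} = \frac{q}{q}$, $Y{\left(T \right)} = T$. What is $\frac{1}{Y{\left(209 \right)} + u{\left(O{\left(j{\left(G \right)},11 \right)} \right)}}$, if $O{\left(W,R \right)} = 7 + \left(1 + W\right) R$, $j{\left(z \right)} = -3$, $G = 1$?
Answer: $\frac{1}{210} \approx 0.0047619$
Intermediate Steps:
$O{\left(W,R \right)} = 7 + R \left(1 + W\right)$
$u{\left(q \right)} = 1$
$\frac{1}{Y{\left(209 \right)} + u{\left(O{\left(j{\left(G \right)},11 \right)} \right)}} = \frac{1}{209 + 1} = \frac{1}{210}$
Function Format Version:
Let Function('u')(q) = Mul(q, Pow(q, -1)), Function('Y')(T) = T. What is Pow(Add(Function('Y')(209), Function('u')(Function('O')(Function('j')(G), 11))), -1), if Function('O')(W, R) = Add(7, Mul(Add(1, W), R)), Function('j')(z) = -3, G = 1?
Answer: Rational(1, 210) ≈ 0.0047619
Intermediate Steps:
Function('O')(W, R) = Add(7, Mul(R, Add(1, W)))
Function('u')(q) = 1
Pow(Add(Function('Y')(209), Function('u')(Function('O')(Function('j')(G), 11))), -1) = Pow(Add(209, 1), -1) = Pow(210, -1) = Rational(1, 210)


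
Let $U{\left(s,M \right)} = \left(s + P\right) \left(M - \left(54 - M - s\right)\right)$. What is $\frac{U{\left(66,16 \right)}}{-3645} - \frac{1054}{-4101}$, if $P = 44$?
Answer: $- \frac{1067134}{996543} \approx -1.0708$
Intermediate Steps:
$U{\left(s,M \right)} = \left(44 + s\right) \left(-54 + s + 2 M\right)$ ($U{\left(s,M \right)} = \left(s + 44\right) \left(M - \left(54 - M - s\right)\right) = \left(44 + s\right) \left(M - \left(54 - M - s\right)\right) = \left(44 + s\right) \left(M + \left(-54 + M + s\right)\right) = \left(44 + s\right) \left(-54 + s + 2 M\right)$)
$\frac{U{\left(66,16 \right)}}{-3645} - \frac{1054}{-4101} = \frac{-2376 + 66^{2} - 660 + 88 \cdot 16 + 2 \cdot 16 \cdot 66}{-3645} - \frac{1054}{-4101} = \left(-2376 + 4356 - 660 + 1408 + 2112\right) \left(- \frac{1}{3645}\right) - - \frac{1054}{4101} = 4840 \left(- \frac{1}{3645}\right) + \frac{1054}{4101} = - \frac{968}{729} + \frac{1054}{4101} = - \frac{1067134}{996543}$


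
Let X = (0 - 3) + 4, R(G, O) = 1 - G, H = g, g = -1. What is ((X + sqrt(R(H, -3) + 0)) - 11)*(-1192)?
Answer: 11920 - 1192*sqrt(2) ≈ 10234.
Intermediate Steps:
H = -1
X = 1 (X = -3 + 4 = 1)
((X + sqrt(R(H, -3) + 0)) - 11)*(-1192) = ((1 + sqrt((1 - 1*(-1)) + 0)) - 11)*(-1192) = ((1 + sqrt((1 + 1) + 0)) - 11)*(-1192) = ((1 + sqrt(2 + 0)) - 11)*(-1192) = ((1 + sqrt(2)) - 11)*(-1192) = (-10 + sqrt(2))*(-1192) = 11920 - 1192*sqrt(2)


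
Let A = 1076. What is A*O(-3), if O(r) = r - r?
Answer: 0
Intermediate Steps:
O(r) = 0
A*O(-3) = 1076*0 = 0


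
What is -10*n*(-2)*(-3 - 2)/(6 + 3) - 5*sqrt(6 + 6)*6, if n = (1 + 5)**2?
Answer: -400 - 60*sqrt(3) ≈ -503.92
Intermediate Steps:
n = 36 (n = 6**2 = 36)
-10*n*(-2)*(-3 - 2)/(6 + 3) - 5*sqrt(6 + 6)*6 = -10*36*(-2)*(-3 - 2)/(6 + 3) - 5*sqrt(6 + 6)*6 = -(-720)*(-5/9) - 10*sqrt(3)*6 = -(-720)*(-5*1/9) - 10*sqrt(3)*6 = -(-720)*(-5)/9 - 10*sqrt(3)*6 = -10*40 - 60*sqrt(3) = -400 - 60*sqrt(3)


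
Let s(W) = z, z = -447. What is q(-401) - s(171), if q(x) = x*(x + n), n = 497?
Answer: -38049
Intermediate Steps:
s(W) = -447
q(x) = x*(497 + x) (q(x) = x*(x + 497) = x*(497 + x))
q(-401) - s(171) = -401*(497 - 401) - 1*(-447) = -401*96 + 447 = -38496 + 447 = -38049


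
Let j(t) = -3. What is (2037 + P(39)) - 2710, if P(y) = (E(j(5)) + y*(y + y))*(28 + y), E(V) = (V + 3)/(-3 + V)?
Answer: 203141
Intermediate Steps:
E(V) = (3 + V)/(-3 + V)
P(y) = 2*y**2*(28 + y) (P(y) = ((3 - 3)/(-3 - 3) + y*(y + y))*(28 + y) = (0/(-6) + y*(2*y))*(28 + y) = (-1/6*0 + 2*y**2)*(28 + y) = (0 + 2*y**2)*(28 + y) = (2*y**2)*(28 + y) = 2*y**2*(28 + y))
(2037 + P(39)) - 2710 = (2037 + 2*39**2*(28 + 39)) - 2710 = (2037 + 2*1521*67) - 2710 = (2037 + 203814) - 2710 = 205851 - 2710 = 203141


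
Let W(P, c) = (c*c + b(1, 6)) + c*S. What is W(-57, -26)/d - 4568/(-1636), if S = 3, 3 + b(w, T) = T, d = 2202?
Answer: 2760493/900618 ≈ 3.0651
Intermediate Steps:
b(w, T) = -3 + T
W(P, c) = 3 + c² + 3*c (W(P, c) = (c*c + (-3 + 6)) + c*3 = (c² + 3) + 3*c = (3 + c²) + 3*c = 3 + c² + 3*c)
W(-57, -26)/d - 4568/(-1636) = (3 + (-26)² + 3*(-26))/2202 - 4568/(-1636) = (3 + 676 - 78)*(1/2202) - 4568*(-1/1636) = 601*(1/2202) + 1142/409 = 601/2202 + 1142/409 = 2760493/900618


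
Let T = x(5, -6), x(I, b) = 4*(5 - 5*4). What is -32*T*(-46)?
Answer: -88320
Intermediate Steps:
x(I, b) = -60 (x(I, b) = 4*(5 - 20) = 4*(-15) = -60)
T = -60
-32*T*(-46) = -32*(-60)*(-46) = 1920*(-46) = -88320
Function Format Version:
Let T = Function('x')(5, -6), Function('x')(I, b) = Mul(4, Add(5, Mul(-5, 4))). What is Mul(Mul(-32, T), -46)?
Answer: -88320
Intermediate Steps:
Function('x')(I, b) = -60 (Function('x')(I, b) = Mul(4, Add(5, -20)) = Mul(4, -15) = -60)
T = -60
Mul(Mul(-32, T), -46) = Mul(Mul(-32, -60), -46) = Mul(1920, -46) = -88320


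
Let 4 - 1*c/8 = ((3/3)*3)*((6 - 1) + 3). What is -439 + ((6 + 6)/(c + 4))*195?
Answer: -454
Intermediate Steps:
c = -160 (c = 32 - 8*(3/3)*3*((6 - 1) + 3) = 32 - 8*(3*(1/3))*3*(5 + 3) = 32 - 8*1*3*8 = 32 - 24*8 = 32 - 8*24 = 32 - 192 = -160)
-439 + ((6 + 6)/(c + 4))*195 = -439 + ((6 + 6)/(-160 + 4))*195 = -439 + (12/(-156))*195 = -439 + (12*(-1/156))*195 = -439 - 1/13*195 = -439 - 15 = -454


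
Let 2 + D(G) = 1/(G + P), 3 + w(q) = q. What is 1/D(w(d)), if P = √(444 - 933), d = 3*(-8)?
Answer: -2463/4981 + I*√489/4981 ≈ -0.49448 + 0.0044395*I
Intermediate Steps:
d = -24
w(q) = -3 + q
P = I*√489 (P = √(-489) = I*√489 ≈ 22.113*I)
D(G) = -2 + 1/(G + I*√489)
1/D(w(d)) = 1/((1 - 2*(-3 - 24) - 2*I*√489)/((-3 - 24) + I*√489)) = 1/((1 - 2*(-27) - 2*I*√489)/(-27 + I*√489)) = 1/((1 + 54 - 2*I*√489)/(-27 + I*√489)) = 1/((55 - 2*I*√489)/(-27 + I*√489)) = (-27 + I*√489)/(55 - 2*I*√489)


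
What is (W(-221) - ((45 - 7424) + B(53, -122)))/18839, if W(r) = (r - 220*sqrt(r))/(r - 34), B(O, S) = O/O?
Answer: 110683/282585 + 44*I*sqrt(221)/960789 ≈ 0.39168 + 0.0006808*I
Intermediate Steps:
B(O, S) = 1
W(r) = (r - 220*sqrt(r))/(-34 + r)
(W(-221) - ((45 - 7424) + B(53, -122)))/18839 = ((-221 - 220*I*sqrt(221))/(-34 - 221) - ((45 - 7424) + 1))/18839 = ((-221 - 220*I*sqrt(221))/(-255) - (-7379 + 1))*(1/18839) = (-(-221 - 220*I*sqrt(221))/255 - 1*(-7378))*(1/18839) = ((13/15 + 44*I*sqrt(221)/51) + 7378)*(1/18839) = (110683/15 + 44*I*sqrt(221)/51)*(1/18839) = 110683/282585 + 44*I*sqrt(221)/960789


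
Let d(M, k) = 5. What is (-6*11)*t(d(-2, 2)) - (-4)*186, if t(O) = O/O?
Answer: 678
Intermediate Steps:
t(O) = 1
(-6*11)*t(d(-2, 2)) - (-4)*186 = -6*11*1 - (-4)*186 = -66*1 - 1*(-744) = -66 + 744 = 678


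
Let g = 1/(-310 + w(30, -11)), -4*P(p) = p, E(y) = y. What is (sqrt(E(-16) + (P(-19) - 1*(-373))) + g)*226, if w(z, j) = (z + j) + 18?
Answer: -226/273 + 113*sqrt(1447) ≈ 4297.6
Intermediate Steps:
P(p) = -p/4
w(z, j) = 18 + j + z (w(z, j) = (j + z) + 18 = 18 + j + z)
g = -1/273 (g = 1/(-310 + (18 - 11 + 30)) = 1/(-310 + 37) = 1/(-273) = -1/273 ≈ -0.0036630)
(sqrt(E(-16) + (P(-19) - 1*(-373))) + g)*226 = (sqrt(-16 + (-1/4*(-19) - 1*(-373))) - 1/273)*226 = (sqrt(-16 + (19/4 + 373)) - 1/273)*226 = (sqrt(-16 + 1511/4) - 1/273)*226 = (sqrt(1447/4) - 1/273)*226 = (sqrt(1447)/2 - 1/273)*226 = (-1/273 + sqrt(1447)/2)*226 = -226/273 + 113*sqrt(1447)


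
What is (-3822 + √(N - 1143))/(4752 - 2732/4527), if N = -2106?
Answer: -1235871/1536398 + 258039*I/21509572 ≈ -0.80439 + 0.011996*I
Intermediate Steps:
(-3822 + √(N - 1143))/(4752 - 2732/4527) = (-3822 + √(-2106 - 1143))/(4752 - 2732/4527) = (-3822 + √(-3249))/(4752 - 2732*1/4527) = (-3822 + 57*I)/(4752 - 2732/4527) = (-3822 + 57*I)/(21509572/4527) = (-3822 + 57*I)*(4527/21509572) = -1235871/1536398 + 258039*I/21509572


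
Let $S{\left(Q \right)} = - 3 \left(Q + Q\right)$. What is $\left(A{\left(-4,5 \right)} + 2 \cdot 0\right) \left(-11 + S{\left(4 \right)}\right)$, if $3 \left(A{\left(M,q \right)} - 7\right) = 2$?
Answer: $- \frac{805}{3} \approx -268.33$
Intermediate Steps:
$A{\left(M,q \right)} = \frac{23}{3}$ ($A{\left(M,q \right)} = 7 + \frac{1}{3} \cdot 2 = 7 + \frac{2}{3} = \frac{23}{3}$)
$S{\left(Q \right)} = - 6 Q$ ($S{\left(Q \right)} = - 3 \cdot 2 Q = - 6 Q$)
$\left(A{\left(-4,5 \right)} + 2 \cdot 0\right) \left(-11 + S{\left(4 \right)}\right) = \left(\frac{23}{3} + 2 \cdot 0\right) \left(-11 - 24\right) = \left(\frac{23}{3} + 0\right) \left(-11 - 24\right) = \frac{23}{3} \left(-35\right) = - \frac{805}{3}$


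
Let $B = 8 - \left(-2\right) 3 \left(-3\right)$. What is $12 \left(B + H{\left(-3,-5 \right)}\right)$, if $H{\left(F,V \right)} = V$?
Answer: $-180$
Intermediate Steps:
$B = -10$ ($B = 8 - \left(-6\right) \left(-3\right) = 8 - 18 = -10$)
$12 \left(B + H{\left(-3,-5 \right)}\right) = 12 \left(-10 - 5\right) = 12 \left(-15\right) = -180$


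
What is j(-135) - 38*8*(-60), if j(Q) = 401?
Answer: 18641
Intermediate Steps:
j(-135) - 38*8*(-60) = 401 - 38*8*(-60) = 401 - 304*(-60) = 401 + 18240 = 18641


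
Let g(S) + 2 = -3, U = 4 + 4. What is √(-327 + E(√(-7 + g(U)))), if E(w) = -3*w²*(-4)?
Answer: I*√471 ≈ 21.703*I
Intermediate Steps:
U = 8
g(S) = -5 (g(S) = -2 - 3 = -5)
E(w) = 12*w²
√(-327 + E(√(-7 + g(U)))) = √(-327 + 12*(√(-7 - 5))²) = √(-327 + 12*(√(-12))²) = √(-327 + 12*(2*I*√3)²) = √(-327 + 12*(-12)) = √(-327 - 144) = √(-471) = I*√471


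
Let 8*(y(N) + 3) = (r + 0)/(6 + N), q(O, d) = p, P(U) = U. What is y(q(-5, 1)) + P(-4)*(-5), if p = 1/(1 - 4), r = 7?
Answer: 2333/136 ≈ 17.154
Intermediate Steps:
p = -⅓ (p = 1/(-3) = -⅓ ≈ -0.33333)
q(O, d) = -⅓
y(N) = -3 + 7/(8*(6 + N)) (y(N) = -3 + ((7 + 0)/(6 + N))/8 = -3 + (7/(6 + N))/8 = -3 + 7/(8*(6 + N)))
y(q(-5, 1)) + P(-4)*(-5) = (-137 - 24*(-⅓))/(8*(6 - ⅓)) - 4*(-5) = (-137 + 8)/(8*(17/3)) + 20 = (⅛)*(3/17)*(-129) + 20 = -387/136 + 20 = 2333/136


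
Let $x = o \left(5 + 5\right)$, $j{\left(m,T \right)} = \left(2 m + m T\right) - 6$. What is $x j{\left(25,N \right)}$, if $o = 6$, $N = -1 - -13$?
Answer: $20640$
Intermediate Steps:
$N = 12$ ($N = -1 + 13 = 12$)
$j{\left(m,T \right)} = -6 + 2 m + T m$ ($j{\left(m,T \right)} = \left(2 m + T m\right) - 6 = -6 + 2 m + T m$)
$x = 60$ ($x = 6 \left(5 + 5\right) = 6 \cdot 10 = 60$)
$x j{\left(25,N \right)} = 60 \left(-6 + 2 \cdot 25 + 12 \cdot 25\right) = 60 \left(-6 + 50 + 300\right) = 60 \cdot 344 = 20640$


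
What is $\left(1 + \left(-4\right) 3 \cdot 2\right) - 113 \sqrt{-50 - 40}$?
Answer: $-23 - 339 i \sqrt{10} \approx -23.0 - 1072.0 i$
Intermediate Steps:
$\left(1 + \left(-4\right) 3 \cdot 2\right) - 113 \sqrt{-50 - 40} = \left(1 - 24\right) - 113 \sqrt{-90} = \left(1 - 24\right) - 113 \cdot 3 i \sqrt{10} = -23 - 339 i \sqrt{10}$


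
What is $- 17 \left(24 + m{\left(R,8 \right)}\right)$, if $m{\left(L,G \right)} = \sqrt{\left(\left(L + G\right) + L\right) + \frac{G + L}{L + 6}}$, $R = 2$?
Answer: $-408 - \frac{17 \sqrt{53}}{2} \approx -469.88$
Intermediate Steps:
$m{\left(L,G \right)} = \sqrt{G + 2 L + \frac{G + L}{6 + L}}$ ($m{\left(L,G \right)} = \sqrt{\left(\left(G + L\right) + L\right) + \frac{G + L}{6 + L}} = \sqrt{\left(G + 2 L\right) + \frac{G + L}{6 + L}} = \sqrt{G + 2 L + \frac{G + L}{6 + L}}$)
$- 17 \left(24 + m{\left(R,8 \right)}\right) = - 17 \left(24 + \sqrt{\frac{8 + 2 + \left(6 + 2\right) \left(8 + 2 \cdot 2\right)}{6 + 2}}\right) = - 17 \left(24 + \sqrt{\frac{8 + 2 + 8 \left(8 + 4\right)}{8}}\right) = - 17 \left(24 + \sqrt{\frac{8 + 2 + 8 \cdot 12}{8}}\right) = - 17 \left(24 + \sqrt{\frac{8 + 2 + 96}{8}}\right) = - 17 \left(24 + \sqrt{\frac{1}{8} \cdot 106}\right) = - 17 \left(24 + \sqrt{\frac{53}{4}}\right) = - 17 \left(24 + \frac{\sqrt{53}}{2}\right) = -408 - \frac{17 \sqrt{53}}{2}$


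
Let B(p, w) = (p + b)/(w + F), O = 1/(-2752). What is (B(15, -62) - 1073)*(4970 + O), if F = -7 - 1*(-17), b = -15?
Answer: -14675892047/2752 ≈ -5.3328e+6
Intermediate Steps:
F = 10 (F = -7 + 17 = 10)
O = -1/2752 ≈ -0.00036337
B(p, w) = (-15 + p)/(10 + w) (B(p, w) = (p - 15)/(w + 10) = (-15 + p)/(10 + w))
(B(15, -62) - 1073)*(4970 + O) = ((-15 + 15)/(10 - 62) - 1073)*(4970 - 1/2752) = (0/(-52) - 1073)*(13677439/2752) = (-1/52*0 - 1073)*(13677439/2752) = (0 - 1073)*(13677439/2752) = -1073*13677439/2752 = -14675892047/2752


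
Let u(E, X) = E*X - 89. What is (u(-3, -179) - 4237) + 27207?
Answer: 23418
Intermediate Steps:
u(E, X) = -89 + E*X
(u(-3, -179) - 4237) + 27207 = ((-89 - 3*(-179)) - 4237) + 27207 = ((-89 + 537) - 4237) + 27207 = (448 - 4237) + 27207 = -3789 + 27207 = 23418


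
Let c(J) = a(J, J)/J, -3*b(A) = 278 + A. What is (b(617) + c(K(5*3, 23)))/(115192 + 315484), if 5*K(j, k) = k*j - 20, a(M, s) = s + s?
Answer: -889/1292028 ≈ -0.00068807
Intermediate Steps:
a(M, s) = 2*s
K(j, k) = -4 + j*k/5 (K(j, k) = (k*j - 20)/5 = (j*k - 20)/5 = (-20 + j*k)/5 = -4 + j*k/5)
b(A) = -278/3 - A/3 (b(A) = -(278 + A)/3 = -278/3 - A/3)
c(J) = 2 (c(J) = (2*J)/J = 2)
(b(617) + c(K(5*3, 23)))/(115192 + 315484) = ((-278/3 - 1/3*617) + 2)/(115192 + 315484) = ((-278/3 - 617/3) + 2)/430676 = (-895/3 + 2)*(1/430676) = -889/3*1/430676 = -889/1292028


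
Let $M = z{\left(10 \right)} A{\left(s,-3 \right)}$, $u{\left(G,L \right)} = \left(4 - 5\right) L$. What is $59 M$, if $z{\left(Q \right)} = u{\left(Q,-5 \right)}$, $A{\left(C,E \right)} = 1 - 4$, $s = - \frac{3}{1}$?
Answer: $-885$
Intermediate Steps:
$s = -3$ ($s = \left(-3\right) 1 = -3$)
$u{\left(G,L \right)} = - L$
$A{\left(C,E \right)} = -3$ ($A{\left(C,E \right)} = 1 - 4 = -3$)
$z{\left(Q \right)} = 5$ ($z{\left(Q \right)} = \left(-1\right) \left(-5\right) = 5$)
$M = -15$ ($M = 5 \left(-3\right) = -15$)
$59 M = 59 \left(-15\right) = -885$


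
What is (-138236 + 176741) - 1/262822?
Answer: 10119961109/262822 ≈ 38505.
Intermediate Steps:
(-138236 + 176741) - 1/262822 = 38505 - 1*1/262822 = 38505 - 1/262822 = 10119961109/262822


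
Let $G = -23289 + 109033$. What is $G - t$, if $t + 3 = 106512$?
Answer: $-20765$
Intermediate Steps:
$G = 85744$
$t = 106509$ ($t = -3 + 106512 = 106509$)
$G - t = 85744 - 106509 = -20765$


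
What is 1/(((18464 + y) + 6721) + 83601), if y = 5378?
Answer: 1/114164 ≈ 8.7593e-6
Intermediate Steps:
1/(((18464 + y) + 6721) + 83601) = 1/(((18464 + 5378) + 6721) + 83601) = 1/((23842 + 6721) + 83601) = 1/(30563 + 83601) = 1/114164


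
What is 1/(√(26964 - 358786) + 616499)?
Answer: 616499/380071348823 - I*√331822/380071348823 ≈ 1.6221e-6 - 1.5156e-9*I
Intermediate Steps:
1/(√(26964 - 358786) + 616499) = 1/(√(-331822) + 616499) = 1/(I*√331822 + 616499) = 1/(616499 + I*√331822)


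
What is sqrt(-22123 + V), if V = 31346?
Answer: sqrt(9223) ≈ 96.036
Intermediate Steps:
sqrt(-22123 + V) = sqrt(-22123 + 31346) = sqrt(9223)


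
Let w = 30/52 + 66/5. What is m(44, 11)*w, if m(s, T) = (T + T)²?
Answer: 433422/65 ≈ 6668.0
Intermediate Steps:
m(s, T) = 4*T² (m(s, T) = (2*T)² = 4*T²)
w = 1791/130 (w = 30*(1/52) + 66*(⅕) = 15/26 + 66/5 = 1791/130 ≈ 13.777)
m(44, 11)*w = (4*11²)*(1791/130) = (4*121)*(1791/130) = 484*(1791/130) = 433422/65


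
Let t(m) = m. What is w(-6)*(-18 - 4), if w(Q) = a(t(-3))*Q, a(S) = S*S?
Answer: 1188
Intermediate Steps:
a(S) = S²
w(Q) = 9*Q (w(Q) = (-3)²*Q = 9*Q)
w(-6)*(-18 - 4) = (9*(-6))*(-18 - 4) = -54*(-22) = 1188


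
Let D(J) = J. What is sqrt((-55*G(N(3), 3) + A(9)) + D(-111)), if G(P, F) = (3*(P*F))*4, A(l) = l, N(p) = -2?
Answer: sqrt(3858) ≈ 62.113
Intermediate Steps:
G(P, F) = 12*F*P (G(P, F) = (3*(F*P))*4 = (3*F*P)*4 = 12*F*P)
sqrt((-55*G(N(3), 3) + A(9)) + D(-111)) = sqrt((-660*3*(-2) + 9) - 111) = sqrt((-55*(-72) + 9) - 111) = sqrt((3960 + 9) - 111) = sqrt(3969 - 111) = sqrt(3858)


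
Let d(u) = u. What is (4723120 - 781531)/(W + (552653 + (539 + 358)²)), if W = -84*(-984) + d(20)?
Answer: 3941589/1439938 ≈ 2.7373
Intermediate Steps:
W = 82676 (W = -84*(-984) + 20 = 82656 + 20 = 82676)
(4723120 - 781531)/(W + (552653 + (539 + 358)²)) = (4723120 - 781531)/(82676 + (552653 + (539 + 358)²)) = 3941589/(82676 + (552653 + 897²)) = 3941589/(82676 + (552653 + 804609)) = 3941589/(82676 + 1357262) = 3941589/1439938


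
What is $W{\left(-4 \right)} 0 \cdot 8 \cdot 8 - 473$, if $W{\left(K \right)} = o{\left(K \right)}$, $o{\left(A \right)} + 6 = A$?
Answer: $-473$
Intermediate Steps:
$o{\left(A \right)} = -6 + A$
$W{\left(K \right)} = -6 + K$
$W{\left(-4 \right)} 0 \cdot 8 \cdot 8 - 473 = \left(-6 - 4\right) 0 \cdot 8 \cdot 8 - 473 = - 10 \cdot 0 \cdot 8 - 473 = \left(-10\right) 0 - 473 = 0 - 473 = -473$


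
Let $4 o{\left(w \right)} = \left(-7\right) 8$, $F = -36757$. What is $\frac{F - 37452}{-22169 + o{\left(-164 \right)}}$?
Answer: $\frac{74209}{22183} \approx 3.3453$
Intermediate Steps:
$o{\left(w \right)} = -14$ ($o{\left(w \right)} = \frac{\left(-7\right) 8}{4} = \frac{1}{4} \left(-56\right) = -14$)
$\frac{F - 37452}{-22169 + o{\left(-164 \right)}} = \frac{-36757 - 37452}{-22169 - 14} = - \frac{74209}{-22183} = \left(-74209\right) \left(- \frac{1}{22183}\right) = \frac{74209}{22183}$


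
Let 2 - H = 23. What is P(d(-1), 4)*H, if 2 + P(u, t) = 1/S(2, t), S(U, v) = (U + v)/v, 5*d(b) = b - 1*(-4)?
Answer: 28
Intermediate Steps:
d(b) = ⅘ + b/5 (d(b) = (b - 1*(-4))/5 = (b + 4)/5 = (4 + b)/5 = ⅘ + b/5)
S(U, v) = (U + v)/v
P(u, t) = -2 + t/(2 + t) (P(u, t) = -2 + 1/((2 + t)/t) = -2 + t/(2 + t))
H = -21 (H = 2 - 1*23 = 2 - 23 = -21)
P(d(-1), 4)*H = ((-4 - 1*4)/(2 + 4))*(-21) = ((-4 - 4)/6)*(-21) = ((⅙)*(-8))*(-21) = -4/3*(-21) = 28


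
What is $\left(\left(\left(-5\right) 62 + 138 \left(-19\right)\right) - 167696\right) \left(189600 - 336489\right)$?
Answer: $25063376292$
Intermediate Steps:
$\left(\left(\left(-5\right) 62 + 138 \left(-19\right)\right) - 167696\right) \left(189600 - 336489\right) = \left(\left(-310 - 2622\right) - 167696\right) \left(-146889\right) = \left(-2932 - 167696\right) \left(-146889\right) = \left(-170628\right) \left(-146889\right) = 25063376292$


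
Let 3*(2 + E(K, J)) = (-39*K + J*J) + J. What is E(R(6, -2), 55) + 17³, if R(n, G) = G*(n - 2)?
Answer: 18125/3 ≈ 6041.7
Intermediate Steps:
R(n, G) = G*(-2 + n)
E(K, J) = -2 - 13*K + J/3 + J²/3 (E(K, J) = -2 + ((-39*K + J*J) + J)/3 = -2 + ((-39*K + J²) + J)/3 = -2 + ((J² - 39*K) + J)/3 = -2 + (J + J² - 39*K)/3 = -2 + (-13*K + J/3 + J²/3) = -2 - 13*K + J/3 + J²/3)
E(R(6, -2), 55) + 17³ = (-2 - (-26)*(-2 + 6) + (⅓)*55 + (⅓)*55²) + 17³ = (-2 - (-26)*4 + 55/3 + (⅓)*3025) + 4913 = (-2 - 13*(-8) + 55/3 + 3025/3) + 4913 = (-2 + 104 + 55/3 + 3025/3) + 4913 = 3386/3 + 4913 = 18125/3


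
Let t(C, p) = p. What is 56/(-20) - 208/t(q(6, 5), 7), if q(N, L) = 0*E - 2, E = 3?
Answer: -1138/35 ≈ -32.514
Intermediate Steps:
q(N, L) = -2 (q(N, L) = 0*3 - 2 = 0 - 2 = -2)
56/(-20) - 208/t(q(6, 5), 7) = 56/(-20) - 208/7 = 56*(-1/20) - 208*1/7 = -14/5 - 208/7 = -1138/35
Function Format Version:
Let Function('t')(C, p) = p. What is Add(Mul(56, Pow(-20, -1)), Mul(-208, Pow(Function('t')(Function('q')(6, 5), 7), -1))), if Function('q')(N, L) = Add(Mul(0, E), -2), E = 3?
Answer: Rational(-1138, 35) ≈ -32.514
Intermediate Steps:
Function('q')(N, L) = -2 (Function('q')(N, L) = Add(Mul(0, 3), -2) = Add(0, -2) = -2)
Add(Mul(56, Pow(-20, -1)), Mul(-208, Pow(Function('t')(Function('q')(6, 5), 7), -1))) = Add(Mul(56, Pow(-20, -1)), Mul(-208, Pow(7, -1))) = Add(Mul(56, Rational(-1, 20)), Mul(-208, Rational(1, 7))) = Add(Rational(-14, 5), Rational(-208, 7)) = Rational(-1138, 35)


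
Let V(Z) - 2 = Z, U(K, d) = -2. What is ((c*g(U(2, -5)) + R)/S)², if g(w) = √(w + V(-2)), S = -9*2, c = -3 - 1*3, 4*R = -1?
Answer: -1151/5184 + I*√2/108 ≈ -0.22203 + 0.013095*I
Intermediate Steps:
R = -¼ (R = (¼)*(-1) = -¼ ≈ -0.25000)
V(Z) = 2 + Z
c = -6 (c = -3 - 3 = -6)
S = -18
g(w) = √w (g(w) = √(w + (2 - 2)) = √(w + 0) = √w)
((c*g(U(2, -5)) + R)/S)² = ((-6*I*√2 - ¼)/(-18))² = ((-6*I*√2 - ¼)*(-1/18))² = ((-¼ - 6*I*√2)*(-1/18))² = (1/72 + I*√2/3)²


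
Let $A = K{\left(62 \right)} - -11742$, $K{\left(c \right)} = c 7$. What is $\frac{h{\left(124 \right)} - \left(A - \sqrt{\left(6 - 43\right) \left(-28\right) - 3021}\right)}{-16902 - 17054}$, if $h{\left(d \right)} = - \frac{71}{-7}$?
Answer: $\frac{85161}{237692} - \frac{i \sqrt{1985}}{33956} \approx 0.35828 - 0.0013121 i$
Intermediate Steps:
$K{\left(c \right)} = 7 c$
$A = 12176$ ($A = 7 \cdot 62 - -11742 = 434 + 11742 = 12176$)
$h{\left(d \right)} = \frac{71}{7}$ ($h{\left(d \right)} = \left(-71\right) \left(- \frac{1}{7}\right) = \frac{71}{7}$)
$\frac{h{\left(124 \right)} - \left(A - \sqrt{\left(6 - 43\right) \left(-28\right) - 3021}\right)}{-16902 - 17054} = \frac{\frac{71}{7} + \left(\sqrt{\left(6 - 43\right) \left(-28\right) - 3021} - 12176\right)}{-16902 - 17054} = \frac{\frac{71}{7} - \left(12176 - \sqrt{\left(-37\right) \left(-28\right) - 3021}\right)}{-33956} = \left(\frac{71}{7} - \left(12176 - \sqrt{1036 - 3021}\right)\right) \left(- \frac{1}{33956}\right) = \left(\frac{71}{7} - \left(12176 - \sqrt{-1985}\right)\right) \left(- \frac{1}{33956}\right) = \left(\frac{71}{7} - \left(12176 - i \sqrt{1985}\right)\right) \left(- \frac{1}{33956}\right) = \left(- \frac{85161}{7} + i \sqrt{1985}\right) \left(- \frac{1}{33956}\right) = \frac{85161}{237692} - \frac{i \sqrt{1985}}{33956}$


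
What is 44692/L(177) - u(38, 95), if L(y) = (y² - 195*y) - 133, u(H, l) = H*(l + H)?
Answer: -16818918/3319 ≈ -5067.5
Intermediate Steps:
u(H, l) = H*(H + l)
L(y) = -133 + y² - 195*y
44692/L(177) - u(38, 95) = 44692/(-133 + 177² - 195*177) - 38*(38 + 95) = 44692/(-133 + 31329 - 34515) - 38*133 = 44692/(-3319) - 1*5054 = 44692*(-1/3319) - 5054 = -44692/3319 - 5054 = -16818918/3319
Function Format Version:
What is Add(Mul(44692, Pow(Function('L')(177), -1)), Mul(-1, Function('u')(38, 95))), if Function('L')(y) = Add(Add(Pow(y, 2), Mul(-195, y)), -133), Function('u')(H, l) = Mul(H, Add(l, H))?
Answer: Rational(-16818918, 3319) ≈ -5067.5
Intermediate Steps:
Function('u')(H, l) = Mul(H, Add(H, l))
Function('L')(y) = Add(-133, Pow(y, 2), Mul(-195, y))
Add(Mul(44692, Pow(Function('L')(177), -1)), Mul(-1, Function('u')(38, 95))) = Add(Mul(44692, Pow(Add(-133, Pow(177, 2), Mul(-195, 177)), -1)), Mul(-1, Mul(38, Add(38, 95)))) = Add(Mul(44692, Pow(Add(-133, 31329, -34515), -1)), Mul(-1, Mul(38, 133))) = Add(Mul(44692, Pow(-3319, -1)), Mul(-1, 5054)) = Add(Mul(44692, Rational(-1, 3319)), -5054) = Add(Rational(-44692, 3319), -5054) = Rational(-16818918, 3319)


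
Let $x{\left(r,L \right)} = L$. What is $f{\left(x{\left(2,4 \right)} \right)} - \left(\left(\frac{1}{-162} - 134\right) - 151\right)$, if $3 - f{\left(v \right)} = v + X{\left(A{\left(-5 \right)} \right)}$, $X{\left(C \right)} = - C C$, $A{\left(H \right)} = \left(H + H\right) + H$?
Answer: $\frac{82459}{162} \approx 509.01$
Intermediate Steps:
$A{\left(H \right)} = 3 H$ ($A{\left(H \right)} = 2 H + H = 3 H$)
$X{\left(C \right)} = - C^{2}$
$f{\left(v \right)} = 228 - v$ ($f{\left(v \right)} = 3 - \left(v - \left(3 \left(-5\right)\right)^{2}\right) = 3 - \left(v - \left(-15\right)^{2}\right) = 3 - \left(v - 225\right) = 3 - \left(-225 + v\right) = 228 - v$)
$f{\left(x{\left(2,4 \right)} \right)} - \left(\left(\frac{1}{-162} - 134\right) - 151\right) = \left(228 - 4\right) - \left(\left(\frac{1}{-162} - 134\right) - 151\right) = \left(228 - 4\right) - \left(\left(- \frac{1}{162} - 134\right) - 151\right) = 224 - \left(- \frac{21709}{162} - 151\right) = 224 - - \frac{46171}{162} = 224 + \frac{46171}{162} = \frac{82459}{162}$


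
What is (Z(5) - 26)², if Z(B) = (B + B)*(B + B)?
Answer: 5476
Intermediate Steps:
Z(B) = 4*B² (Z(B) = (2*B)*(2*B) = 4*B²)
(Z(5) - 26)² = (4*5² - 26)² = (4*25 - 26)² = (100 - 26)² = 74² = 5476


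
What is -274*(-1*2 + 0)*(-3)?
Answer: -1644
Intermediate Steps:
-274*(-1*2 + 0)*(-3) = -274*(-2 + 0)*(-3) = -(-548)*(-3) = -274*6 = -1644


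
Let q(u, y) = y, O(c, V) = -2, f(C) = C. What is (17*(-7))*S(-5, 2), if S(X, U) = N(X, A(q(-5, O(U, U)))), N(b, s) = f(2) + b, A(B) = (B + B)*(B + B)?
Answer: 357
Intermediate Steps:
A(B) = 4*B**2 (A(B) = (2*B)*(2*B) = 4*B**2)
N(b, s) = 2 + b
S(X, U) = 2 + X
(17*(-7))*S(-5, 2) = (17*(-7))*(2 - 5) = -119*(-3) = 357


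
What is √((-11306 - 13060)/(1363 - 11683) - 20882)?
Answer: 3*I*√1715842330/860 ≈ 144.5*I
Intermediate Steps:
√((-11306 - 13060)/(1363 - 11683) - 20882) = √(-24366/(-10320) - 20882) = √(-24366*(-1/10320) - 20882) = √(4061/1720 - 20882) = √(-35912979/1720) = 3*I*√1715842330/860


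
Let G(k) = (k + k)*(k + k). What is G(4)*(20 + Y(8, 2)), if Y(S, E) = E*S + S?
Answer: 2816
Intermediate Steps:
G(k) = 4*k² (G(k) = (2*k)*(2*k) = 4*k²)
Y(S, E) = S + E*S
G(4)*(20 + Y(8, 2)) = (4*4²)*(20 + 8*(1 + 2)) = (4*16)*(20 + 8*3) = 64*(20 + 24) = 64*44 = 2816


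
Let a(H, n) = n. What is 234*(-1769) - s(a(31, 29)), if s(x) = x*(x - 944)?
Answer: -387411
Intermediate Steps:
s(x) = x*(-944 + x)
234*(-1769) - s(a(31, 29)) = 234*(-1769) - 29*(-944 + 29) = -413946 - 29*(-915) = -413946 - 1*(-26535) = -413946 + 26535 = -387411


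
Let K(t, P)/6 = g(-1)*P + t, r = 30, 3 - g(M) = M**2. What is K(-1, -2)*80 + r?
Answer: -2370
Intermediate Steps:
g(M) = 3 - M**2
K(t, P) = 6*t + 12*P (K(t, P) = 6*((3 - 1*(-1)**2)*P + t) = 6*((3 - 1*1)*P + t) = 6*((3 - 1)*P + t) = 6*(2*P + t) = 6*(t + 2*P) = 6*t + 12*P)
K(-1, -2)*80 + r = (6*(-1) + 12*(-2))*80 + 30 = (-6 - 24)*80 + 30 = -30*80 + 30 = -2400 + 30 = -2370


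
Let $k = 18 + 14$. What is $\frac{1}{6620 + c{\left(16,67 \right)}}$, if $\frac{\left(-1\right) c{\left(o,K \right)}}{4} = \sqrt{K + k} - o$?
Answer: $\frac{557}{3722856} + \frac{\sqrt{11}}{3722856} \approx 0.00015051$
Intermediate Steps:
$k = 32$
$c{\left(o,K \right)} = - 4 \sqrt{32 + K} + 4 o$ ($c{\left(o,K \right)} = - 4 \left(\sqrt{K + 32} - o\right) = - 4 \left(\sqrt{32 + K} - o\right) = - 4 \sqrt{32 + K} + 4 o$)
$\frac{1}{6620 + c{\left(16,67 \right)}} = \frac{1}{6620 + \left(- 4 \sqrt{32 + 67} + 4 \cdot 16\right)} = \frac{1}{6620 + \left(- 4 \sqrt{99} + 64\right)} = \frac{1}{6620 + \left(- 4 \cdot 3 \sqrt{11} + 64\right)} = \frac{1}{6620 + \left(- 12 \sqrt{11} + 64\right)} = \frac{1}{6620 + \left(64 - 12 \sqrt{11}\right)} = \frac{1}{6684 - 12 \sqrt{11}}$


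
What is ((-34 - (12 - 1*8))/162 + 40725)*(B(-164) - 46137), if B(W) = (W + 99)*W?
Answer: -117028192762/81 ≈ -1.4448e+9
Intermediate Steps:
B(W) = W*(99 + W) (B(W) = (99 + W)*W = W*(99 + W))
((-34 - (12 - 1*8))/162 + 40725)*(B(-164) - 46137) = ((-34 - (12 - 1*8))/162 + 40725)*(-164*(99 - 164) - 46137) = ((-34 - (12 - 8))*(1/162) + 40725)*(-164*(-65) - 46137) = ((-34 - 1*4)*(1/162) + 40725)*(10660 - 46137) = ((-34 - 4)*(1/162) + 40725)*(-35477) = (-38*1/162 + 40725)*(-35477) = (-19/81 + 40725)*(-35477) = (3298706/81)*(-35477) = -117028192762/81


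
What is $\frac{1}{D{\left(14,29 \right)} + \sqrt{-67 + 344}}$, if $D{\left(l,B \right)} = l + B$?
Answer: $\frac{43}{1572} - \frac{\sqrt{277}}{1572} \approx 0.016766$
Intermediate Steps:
$D{\left(l,B \right)} = B + l$
$\frac{1}{D{\left(14,29 \right)} + \sqrt{-67 + 344}} = \frac{1}{\left(29 + 14\right) + \sqrt{-67 + 344}} = \frac{1}{43 + \sqrt{277}}$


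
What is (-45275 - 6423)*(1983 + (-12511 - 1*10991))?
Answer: 1112489262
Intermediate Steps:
(-45275 - 6423)*(1983 + (-12511 - 1*10991)) = -51698*(1983 + (-12511 - 10991)) = -51698*(1983 - 23502) = -51698*(-21519) = 1112489262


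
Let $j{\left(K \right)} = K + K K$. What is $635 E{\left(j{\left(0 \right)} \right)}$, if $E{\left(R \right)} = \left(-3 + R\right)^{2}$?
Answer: $5715$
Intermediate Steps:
$j{\left(K \right)} = K + K^{2}$
$635 E{\left(j{\left(0 \right)} \right)} = 635 \left(-3 + 0 \left(1 + 0\right)\right)^{2} = 635 \left(-3 + 0 \cdot 1\right)^{2} = 635 \left(-3 + 0\right)^{2} = 635 \left(-3\right)^{2} = 635 \cdot 9 = 5715$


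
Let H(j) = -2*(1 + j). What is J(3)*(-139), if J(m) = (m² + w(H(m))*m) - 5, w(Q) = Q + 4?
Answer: 1112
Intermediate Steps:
H(j) = -2 - 2*j
w(Q) = 4 + Q
J(m) = -5 + m² + m*(2 - 2*m) (J(m) = (m² + (4 + (-2 - 2*m))*m) - 5 = (m² + (2 - 2*m)*m) - 5 = (m² + m*(2 - 2*m)) - 5 = -5 + m² + m*(2 - 2*m))
J(3)*(-139) = (-5 - 1*3² + 2*3)*(-139) = (-5 - 1*9 + 6)*(-139) = (-5 - 9 + 6)*(-139) = -8*(-139) = 1112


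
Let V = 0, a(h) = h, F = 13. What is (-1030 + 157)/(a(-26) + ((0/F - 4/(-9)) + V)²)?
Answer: 70713/2090 ≈ 33.834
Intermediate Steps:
(-1030 + 157)/(a(-26) + ((0/F - 4/(-9)) + V)²) = (-1030 + 157)/(-26 + ((0/13 - 4/(-9)) + 0)²) = -873/(-26 + ((0*(1/13) - 4*(-⅑)) + 0)²) = -873/(-26 + ((0 + 4/9) + 0)²) = -873/(-26 + (4/9 + 0)²) = -873/(-26 + (4/9)²) = -873/(-26 + 16/81) = -873/(-2090/81) = -873*(-81/2090) = 70713/2090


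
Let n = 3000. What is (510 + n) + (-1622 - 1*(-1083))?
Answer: 2971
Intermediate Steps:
(510 + n) + (-1622 - 1*(-1083)) = (510 + 3000) + (-1622 - 1*(-1083)) = 3510 + (-1622 + 1083) = 3510 - 539 = 2971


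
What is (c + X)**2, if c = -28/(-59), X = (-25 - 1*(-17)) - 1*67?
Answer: 19333609/3481 ≈ 5554.0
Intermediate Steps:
X = -75 (X = (-25 + 17) - 67 = -8 - 67 = -75)
c = 28/59 (c = -28*(-1/59) = 28/59 ≈ 0.47458)
(c + X)**2 = (28/59 - 75)**2 = (-4397/59)**2 = 19333609/3481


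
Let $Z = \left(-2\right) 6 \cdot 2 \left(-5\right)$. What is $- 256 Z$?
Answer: $-30720$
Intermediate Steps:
$Z = 120$ ($Z = \left(-12\right) 2 \left(-5\right) = \left(-24\right) \left(-5\right) = 120$)
$- 256 Z = \left(-256\right) 120 = -30720$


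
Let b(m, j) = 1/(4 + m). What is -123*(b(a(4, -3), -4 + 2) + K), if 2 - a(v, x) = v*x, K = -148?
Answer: 109183/6 ≈ 18197.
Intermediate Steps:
a(v, x) = 2 - v*x
-123*(b(a(4, -3), -4 + 2) + K) = -123*(1/(4 + (2 - 1*4*(-3))) - 148) = -123*(1/(4 + (2 + 12)) - 148) = -123*(1/(4 + 14) - 148) = -123*(1/18 - 148) = -123*(-2663/18) = 109183/6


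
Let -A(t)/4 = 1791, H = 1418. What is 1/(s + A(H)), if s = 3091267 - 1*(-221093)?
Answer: 1/3305196 ≈ 3.0255e-7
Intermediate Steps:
A(t) = -7164 (A(t) = -4*1791 = -7164)
s = 3312360 (s = 3091267 + 221093 = 3312360)
1/(s + A(H)) = 1/(3312360 - 7164) = 1/3305196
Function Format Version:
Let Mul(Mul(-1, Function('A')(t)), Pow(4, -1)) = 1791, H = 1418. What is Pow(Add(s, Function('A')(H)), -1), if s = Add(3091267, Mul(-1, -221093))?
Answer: Rational(1, 3305196) ≈ 3.0255e-7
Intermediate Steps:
Function('A')(t) = -7164 (Function('A')(t) = Mul(-4, 1791) = -7164)
s = 3312360 (s = Add(3091267, 221093) = 3312360)
Pow(Add(s, Function('A')(H)), -1) = Pow(Add(3312360, -7164), -1) = Pow(3305196, -1) = Rational(1, 3305196)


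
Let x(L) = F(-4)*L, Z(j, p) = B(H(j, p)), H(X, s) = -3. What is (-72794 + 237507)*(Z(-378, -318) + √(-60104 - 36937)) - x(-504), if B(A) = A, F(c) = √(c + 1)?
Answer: -494139 + 504*I*√3 + 164713*I*√97041 ≈ -4.9414e+5 + 5.1311e+7*I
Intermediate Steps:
F(c) = √(1 + c)
Z(j, p) = -3
x(L) = I*L*√3 (x(L) = √(1 - 4)*L = √(-3)*L = (I*√3)*L = I*L*√3)
(-72794 + 237507)*(Z(-378, -318) + √(-60104 - 36937)) - x(-504) = (-72794 + 237507)*(-3 + √(-60104 - 36937)) - I*(-504)*√3 = 164713*(-3 + √(-97041)) - (-504)*I*√3 = 164713*(-3 + I*√97041) + 504*I*√3 = (-494139 + 164713*I*√97041) + 504*I*√3 = -494139 + 504*I*√3 + 164713*I*√97041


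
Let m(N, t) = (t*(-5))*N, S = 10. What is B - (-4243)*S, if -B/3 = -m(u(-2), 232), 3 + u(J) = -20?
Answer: 122470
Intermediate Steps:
u(J) = -23 (u(J) = -3 - 20 = -23)
m(N, t) = -5*N*t (m(N, t) = (-5*t)*N = -5*N*t)
B = 80040 (B = -(-3)*(-5*(-23)*232) = -(-3)*26680 = -3*(-26680) = 80040)
B - (-4243)*S = 80040 - (-4243)*10 = 80040 - 1*(-42430) = 80040 + 42430 = 122470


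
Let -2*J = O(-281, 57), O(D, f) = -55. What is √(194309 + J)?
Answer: √777346/2 ≈ 440.84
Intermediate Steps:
J = 55/2 (J = -½*(-55) = 55/2 ≈ 27.500)
√(194309 + J) = √(194309 + 55/2) = √(388673/2) = √777346/2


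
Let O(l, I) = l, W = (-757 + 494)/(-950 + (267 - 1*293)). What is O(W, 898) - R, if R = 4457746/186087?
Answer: -4301819215/181620912 ≈ -23.686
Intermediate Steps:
W = 263/976 (W = -263/(-950 + (267 - 293)) = -263/(-950 - 26) = -263/(-976) = -263*(-1/976) = 263/976 ≈ 0.26947)
R = 4457746/186087 (R = 4457746*(1/186087) = 4457746/186087 ≈ 23.955)
O(W, 898) - R = 263/976 - 1*4457746/186087 = 263/976 - 4457746/186087 = -4301819215/181620912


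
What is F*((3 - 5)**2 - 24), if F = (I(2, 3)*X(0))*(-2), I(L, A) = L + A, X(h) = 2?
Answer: 400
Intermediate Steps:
I(L, A) = A + L
F = -20 (F = ((3 + 2)*2)*(-2) = (5*2)*(-2) = 10*(-2) = -20)
F*((3 - 5)**2 - 24) = -20*((3 - 5)**2 - 24) = -20*((-2)**2 - 24) = -20*(4 - 24) = -20*(-20) = 400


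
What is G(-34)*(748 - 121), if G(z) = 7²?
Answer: 30723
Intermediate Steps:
G(z) = 49
G(-34)*(748 - 121) = 49*(748 - 121) = 49*627 = 30723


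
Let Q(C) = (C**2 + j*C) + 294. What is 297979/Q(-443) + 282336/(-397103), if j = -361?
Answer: 94573103/756971754 ≈ 0.12494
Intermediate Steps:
Q(C) = 294 + C**2 - 361*C (Q(C) = (C**2 - 361*C) + 294 = 294 + C**2 - 361*C)
297979/Q(-443) + 282336/(-397103) = 297979/(294 + (-443)**2 - 361*(-443)) + 282336/(-397103) = 297979/(294 + 196249 + 159923) + 282336*(-1/397103) = 297979/356466 - 16608/23359 = 297979*(1/356466) - 16608/23359 = 27089/32406 - 16608/23359 = 94573103/756971754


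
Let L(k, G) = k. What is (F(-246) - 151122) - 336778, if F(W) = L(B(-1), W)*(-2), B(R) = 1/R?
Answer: -487898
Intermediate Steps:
F(W) = 2 (F(W) = -2/(-1) = -1*(-2) = 2)
(F(-246) - 151122) - 336778 = (2 - 151122) - 336778 = -151120 - 336778 = -487898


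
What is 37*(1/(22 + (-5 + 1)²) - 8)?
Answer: -11211/38 ≈ -295.03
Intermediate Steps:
37*(1/(22 + (-5 + 1)²) - 8) = 37*(1/(22 + (-4)²) - 8) = 37*(1/(22 + 16) - 8) = 37*(1/38 - 8) = 37*(-303/38) = -11211/38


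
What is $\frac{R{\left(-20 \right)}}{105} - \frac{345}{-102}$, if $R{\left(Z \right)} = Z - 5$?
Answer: $\frac{2245}{714} \approx 3.1443$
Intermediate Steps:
$R{\left(Z \right)} = -5 + Z$
$\frac{R{\left(-20 \right)}}{105} - \frac{345}{-102} = \frac{-5 - 20}{105} - \frac{345}{-102} = \left(-25\right) \frac{1}{105} - - \frac{115}{34} = - \frac{5}{21} + \frac{115}{34} = \frac{2245}{714}$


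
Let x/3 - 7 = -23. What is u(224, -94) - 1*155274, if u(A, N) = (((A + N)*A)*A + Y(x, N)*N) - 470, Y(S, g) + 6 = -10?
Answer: 6368640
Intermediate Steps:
x = -48 (x = 21 + 3*(-23) = 21 - 69 = -48)
Y(S, g) = -16 (Y(S, g) = -6 - 10 = -16)
u(A, N) = -470 - 16*N + A²*(A + N) (u(A, N) = (((A + N)*A)*A - 16*N) - 470 = ((A*(A + N))*A - 16*N) - 470 = (A²*(A + N) - 16*N) - 470 = (-16*N + A²*(A + N)) - 470 = -470 - 16*N + A²*(A + N))
u(224, -94) - 1*155274 = (-470 + 224³ - 16*(-94) - 94*224²) - 1*155274 = (-470 + 11239424 + 1504 - 94*50176) - 155274 = (-470 + 11239424 + 1504 - 4716544) - 155274 = 6523914 - 155274 = 6368640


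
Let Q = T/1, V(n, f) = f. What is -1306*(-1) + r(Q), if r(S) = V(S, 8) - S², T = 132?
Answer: -16110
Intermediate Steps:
Q = 132 (Q = 132/1 = 132*1 = 132)
r(S) = 8 - S²
-1306*(-1) + r(Q) = -1306*(-1) + (8 - 1*132²) = 1306 + (8 - 1*17424) = 1306 + (8 - 17424) = 1306 - 17416 = -16110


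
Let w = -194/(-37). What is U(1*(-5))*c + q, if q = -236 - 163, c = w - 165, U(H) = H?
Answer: 14792/37 ≈ 399.78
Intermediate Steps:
w = 194/37 (w = -194*(-1/37) = 194/37 ≈ 5.2432)
c = -5911/37 (c = 194/37 - 165 = -5911/37 ≈ -159.76)
q = -399
U(1*(-5))*c + q = (1*(-5))*(-5911/37) - 399 = -5*(-5911/37) - 399 = 29555/37 - 399 = 14792/37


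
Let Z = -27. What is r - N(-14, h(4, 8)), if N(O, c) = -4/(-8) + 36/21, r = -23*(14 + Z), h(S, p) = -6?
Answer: 4155/14 ≈ 296.79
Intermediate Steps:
r = 299 (r = -23*(14 - 27) = -23*(-13) = 299)
N(O, c) = 31/14 (N(O, c) = -4*(-1/8) + 36*(1/21) = 1/2 + 12/7 = 31/14)
r - N(-14, h(4, 8)) = 299 - 1*31/14 = 299 - 31/14 = 4155/14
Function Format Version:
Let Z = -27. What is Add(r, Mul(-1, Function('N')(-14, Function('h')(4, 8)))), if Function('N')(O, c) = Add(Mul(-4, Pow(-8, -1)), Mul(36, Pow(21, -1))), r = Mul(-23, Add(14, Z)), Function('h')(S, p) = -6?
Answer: Rational(4155, 14) ≈ 296.79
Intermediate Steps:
r = 299 (r = Mul(-23, Add(14, -27)) = Mul(-23, -13) = 299)
Function('N')(O, c) = Rational(31, 14) (Function('N')(O, c) = Add(Mul(-4, Rational(-1, 8)), Mul(36, Rational(1, 21))) = Add(Rational(1, 2), Rational(12, 7)) = Rational(31, 14))
Add(r, Mul(-1, Function('N')(-14, Function('h')(4, 8)))) = Add(299, Mul(-1, Rational(31, 14))) = Add(299, Rational(-31, 14)) = Rational(4155, 14)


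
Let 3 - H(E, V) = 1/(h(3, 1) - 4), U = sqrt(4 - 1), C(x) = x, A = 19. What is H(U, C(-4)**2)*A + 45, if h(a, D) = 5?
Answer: 83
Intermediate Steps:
U = sqrt(3) ≈ 1.7320
H(E, V) = 2 (H(E, V) = 3 - 1/(5 - 4) = 3 - 1/1 = 3 - 1*1 = 3 - 1 = 2)
H(U, C(-4)**2)*A + 45 = 2*19 + 45 = 38 + 45 = 83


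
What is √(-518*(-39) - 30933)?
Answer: 7*I*√219 ≈ 103.59*I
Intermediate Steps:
√(-518*(-39) - 30933) = √(20202 - 30933) = √(-10731) = 7*I*√219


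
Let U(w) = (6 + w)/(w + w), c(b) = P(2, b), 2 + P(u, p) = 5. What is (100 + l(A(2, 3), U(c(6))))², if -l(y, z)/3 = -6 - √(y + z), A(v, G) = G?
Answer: 27929/2 + 1062*√2 ≈ 15466.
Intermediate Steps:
P(u, p) = 3 (P(u, p) = -2 + 5 = 3)
c(b) = 3
U(w) = (6 + w)/(2*w) (U(w) = (6 + w)/((2*w)) = (6 + w)*(1/(2*w)) = (6 + w)/(2*w))
l(y, z) = 18 + 3*√(y + z) (l(y, z) = -3*(-6 - √(y + z)) = 18 + 3*√(y + z))
(100 + l(A(2, 3), U(c(6))))² = (100 + (18 + 3*√(3 + (½)*(6 + 3)/3)))² = (100 + (18 + 3*√(3 + (½)*(⅓)*9)))² = (100 + (18 + 3*√(3 + 3/2)))² = (100 + (18 + 3*√(9/2)))² = (100 + (18 + 3*(3*√2/2)))² = (100 + (18 + 9*√2/2))² = (118 + 9*√2/2)²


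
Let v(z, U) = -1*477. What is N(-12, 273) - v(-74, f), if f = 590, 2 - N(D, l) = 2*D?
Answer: 503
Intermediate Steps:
N(D, l) = 2 - 2*D
v(z, U) = -477
N(-12, 273) - v(-74, f) = (2 - 2*(-12)) - 1*(-477) = (2 + 24) + 477 = 26 + 477 = 503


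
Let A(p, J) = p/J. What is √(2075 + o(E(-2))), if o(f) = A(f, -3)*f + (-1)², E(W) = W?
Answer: 4*√1167/3 ≈ 45.549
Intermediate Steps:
o(f) = 1 - f²/3 (o(f) = (f/(-3))*f + (-1)² = (f*(-⅓))*f + 1 = (-f/3)*f + 1 = -f²/3 + 1 = 1 - f²/3)
√(2075 + o(E(-2))) = √(2075 + (1 - ⅓*(-2)²)) = √(2075 + (1 - ⅓*4)) = √(2075 + (1 - 4/3)) = √(2075 - ⅓) = √(6224/3) = 4*√1167/3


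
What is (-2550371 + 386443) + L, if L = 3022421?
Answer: 858493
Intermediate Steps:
(-2550371 + 386443) + L = (-2550371 + 386443) + 3022421 = -2163928 + 3022421 = 858493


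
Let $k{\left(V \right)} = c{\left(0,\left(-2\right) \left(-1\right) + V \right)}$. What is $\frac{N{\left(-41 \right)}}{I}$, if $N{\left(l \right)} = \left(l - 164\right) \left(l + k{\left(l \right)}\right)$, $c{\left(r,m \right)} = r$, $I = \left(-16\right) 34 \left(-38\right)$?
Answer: $\frac{8405}{20672} \approx 0.40659$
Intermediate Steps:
$I = 20672$ ($I = \left(-544\right) \left(-38\right) = 20672$)
$k{\left(V \right)} = 0$
$N{\left(l \right)} = l \left(-164 + l\right)$ ($N{\left(l \right)} = \left(l - 164\right) \left(l + 0\right) = \left(-164 + l\right) l = l \left(-164 + l\right)$)
$\frac{N{\left(-41 \right)}}{I} = \frac{\left(-41\right) \left(-164 - 41\right)}{20672} = \left(-41\right) \left(-205\right) \frac{1}{20672} = 8405 \cdot \frac{1}{20672} = \frac{8405}{20672}$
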